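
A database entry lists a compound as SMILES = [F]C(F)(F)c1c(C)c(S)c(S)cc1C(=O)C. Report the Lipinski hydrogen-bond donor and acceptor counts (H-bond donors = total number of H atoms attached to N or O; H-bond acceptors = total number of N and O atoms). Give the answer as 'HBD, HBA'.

Donors: find every N or O and count the H atoms it carries.
  atom 15 (O): bond orders sum to 2 → 0 H
Lipinski HBD = 0.
Acceptors: N atoms = 0, O atoms = 1 → HBA = 1.

0, 1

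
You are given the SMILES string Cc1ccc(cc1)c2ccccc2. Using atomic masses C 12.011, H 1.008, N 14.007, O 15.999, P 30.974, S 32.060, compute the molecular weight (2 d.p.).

168.24 g/mol

First, the molecular formula is C13H12 (counting implicit H from valence).
  C: 13 × 12.011 = 156.143
  H: 12 × 1.008 = 12.096
Sum: 13×12.011 + 12×1.008 = 168.239 → 168.24 g/mol.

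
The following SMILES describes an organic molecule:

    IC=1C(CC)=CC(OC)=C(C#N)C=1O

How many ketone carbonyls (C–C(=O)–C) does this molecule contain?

Scan the SMILES for the ketone motif — none present.
Groups that are present: 1 ether, 1 hydroxyl, 1 nitrile.

0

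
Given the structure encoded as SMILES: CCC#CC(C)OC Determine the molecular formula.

Walk through each heavy atom and fill implicit hydrogens from standard valence (C 4, N 3, O 2, S 2, halogen 1):
  atom 1: C, bond orders sum to 1 (valence 4) → 3 H
  atom 2: C, bond orders sum to 2 (valence 4) → 2 H
  atom 3: C, bond orders sum to 4 (valence 4) → 0 H
  atom 4: C, bond orders sum to 4 (valence 4) → 0 H
  atom 5: C, bond orders sum to 3 (valence 4) → 1 H
  atom 6: C, bond orders sum to 1 (valence 4) → 3 H
  atom 7: O, bond orders sum to 2 (valence 2) → 0 H
  atom 8: C, bond orders sum to 1 (valence 4) → 3 H
Totals → C:7, H:12, O:1.
In Hill order: C7H12O.

C7H12O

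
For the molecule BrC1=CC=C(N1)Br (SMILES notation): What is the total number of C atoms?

Count every carbon token in the SMILES (each C, including those in ring-closure positions and inside branches).
Carbon count: 4.

4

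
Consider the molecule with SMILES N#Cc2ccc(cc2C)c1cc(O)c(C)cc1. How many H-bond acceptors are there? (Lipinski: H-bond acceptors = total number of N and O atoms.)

2

N atoms: 1; O atoms: 1.
Lipinski HBA = 1 + 1 = 2.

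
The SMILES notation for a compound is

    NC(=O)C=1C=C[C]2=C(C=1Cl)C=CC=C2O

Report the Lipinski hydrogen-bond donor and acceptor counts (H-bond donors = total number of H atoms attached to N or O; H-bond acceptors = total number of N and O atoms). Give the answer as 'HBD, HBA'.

Donors: find every N or O and count the H atoms it carries.
  atom 1 (N): bond orders sum to 1 → 2 H
  atom 3 (O): bond orders sum to 2 → 0 H
  atom 15 (O): bond orders sum to 1 → 1 H
Lipinski HBD = 3.
Acceptors: N atoms = 1, O atoms = 2 → HBA = 3.

3, 3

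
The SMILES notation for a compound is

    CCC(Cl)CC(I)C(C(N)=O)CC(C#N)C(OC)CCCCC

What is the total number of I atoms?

1

Scan the SMILES for I atoms (remember two-letter symbols like Cl and Br are single atoms).
Iodine count: 1.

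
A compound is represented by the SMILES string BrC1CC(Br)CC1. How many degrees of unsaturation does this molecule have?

Degree of unsaturation = (number of rings) + (number of π bonds).
Ring closures in the SMILES: 1.
π bonds: none → 0 DoU from unsaturation.
Total DoU = 1 + 0 = 1.

1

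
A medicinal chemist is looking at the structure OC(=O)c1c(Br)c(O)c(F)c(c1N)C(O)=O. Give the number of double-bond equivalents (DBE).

Molecular formula: C8H5BrFNO5.
DoU = (2C + 2 + N − H − X) / 2, where X is the halogen count and O/S are ignored.
    = (2·8 + 2 + 1 − 5 − 2) / 2 = 12 / 2 = 6.

6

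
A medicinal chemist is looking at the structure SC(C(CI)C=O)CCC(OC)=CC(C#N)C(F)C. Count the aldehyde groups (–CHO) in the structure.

The aldehyde motif appears at heavy-atom position 6 in the SMILES.
Other groups present: 1 alkene, 1 ether, 1 nitrile, 1 thiol.
Aldehyde count: 1.

1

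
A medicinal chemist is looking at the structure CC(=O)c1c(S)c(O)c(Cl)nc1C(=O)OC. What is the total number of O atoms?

Scan the SMILES for O atoms (remember two-letter symbols like Cl and Br are single atoms).
Oxygen count: 4.

4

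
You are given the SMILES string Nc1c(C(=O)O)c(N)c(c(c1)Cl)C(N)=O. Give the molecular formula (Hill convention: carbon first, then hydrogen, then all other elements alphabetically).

C8H8ClN3O3

Walk through each heavy atom and fill implicit hydrogens from standard valence (C 4, N 3, O 2, S 2, halogen 1); for lowercase aromatic atoms, an aromatic c carries 1 H when it has two neighbours and 0 H with three, and aromatic n carries 0 H:
  atom 1: N, bond orders sum to 1 (valence 3) → 2 H
  atom 2: aromatic c, 3 neighbours → 0 H
  atom 3: aromatic c, 3 neighbours → 0 H
  atom 4: C, bond orders sum to 4 (valence 4) → 0 H
  atom 5: O, bond orders sum to 2 (valence 2) → 0 H
  atom 6: O, bond orders sum to 1 (valence 2) → 1 H
  atom 7: aromatic c, 3 neighbours → 0 H
  atom 8: N, bond orders sum to 1 (valence 3) → 2 H
  atom 9: aromatic c, 3 neighbours → 0 H
  atom 10: aromatic c, 3 neighbours → 0 H
  atom 11: aromatic c, 2 neighbours → 1 H
  atom 12: Cl (halogen, monovalent) → 0 H
  atom 13: C, bond orders sum to 4 (valence 4) → 0 H
  atom 14: N, bond orders sum to 1 (valence 3) → 2 H
  atom 15: O, bond orders sum to 2 (valence 2) → 0 H
Totals → C:8, H:8, Cl:1, N:3, O:3.
In Hill order: C8H8ClN3O3.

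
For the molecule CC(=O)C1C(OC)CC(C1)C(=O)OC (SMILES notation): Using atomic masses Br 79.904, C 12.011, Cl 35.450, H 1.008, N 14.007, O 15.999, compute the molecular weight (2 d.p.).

First, the molecular formula is C10H16O4 (counting implicit H from valence).
  C: 10 × 12.011 = 120.110
  H: 16 × 1.008 = 16.128
  O: 4 × 15.999 = 63.996
Sum: 10×12.011 + 16×1.008 + 4×15.999 = 200.234 → 200.23 g/mol.

200.23 g/mol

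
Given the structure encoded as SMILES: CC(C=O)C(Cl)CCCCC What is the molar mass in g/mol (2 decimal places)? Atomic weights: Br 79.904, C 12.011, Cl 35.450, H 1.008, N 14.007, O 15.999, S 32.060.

First, the molecular formula is C9H17ClO (counting implicit H from valence).
  C: 9 × 12.011 = 108.099
  Cl: 1 × 35.450 = 35.450
  H: 17 × 1.008 = 17.136
  O: 1 × 15.999 = 15.999
Sum: 9×12.011 + 1×35.450 + 17×1.008 + 1×15.999 = 176.684 → 176.68 g/mol.

176.68 g/mol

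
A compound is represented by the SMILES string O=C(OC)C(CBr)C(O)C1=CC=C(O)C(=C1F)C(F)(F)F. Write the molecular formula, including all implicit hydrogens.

C12H11BrF4O4

Walk through each heavy atom and fill implicit hydrogens from standard valence (C 4, N 3, O 2, S 2, halogen 1):
  atom 1: O, bond orders sum to 2 (valence 2) → 0 H
  atom 2: C, bond orders sum to 4 (valence 4) → 0 H
  atom 3: O, bond orders sum to 2 (valence 2) → 0 H
  atom 4: C, bond orders sum to 1 (valence 4) → 3 H
  atom 5: C, bond orders sum to 3 (valence 4) → 1 H
  atom 6: C, bond orders sum to 2 (valence 4) → 2 H
  atom 7: Br (halogen, monovalent) → 0 H
  atom 8: C, bond orders sum to 3 (valence 4) → 1 H
  atom 9: O, bond orders sum to 1 (valence 2) → 1 H
  atom 10: C, bond orders sum to 4 (valence 4) → 0 H
  atom 11: C, bond orders sum to 3 (valence 4) → 1 H
  atom 12: C, bond orders sum to 3 (valence 4) → 1 H
  atom 13: C, bond orders sum to 4 (valence 4) → 0 H
  atom 14: O, bond orders sum to 1 (valence 2) → 1 H
  atom 15: C, bond orders sum to 4 (valence 4) → 0 H
  atom 16: C, bond orders sum to 4 (valence 4) → 0 H
  atom 17: F (halogen, monovalent) → 0 H
  atom 18: C, bond orders sum to 4 (valence 4) → 0 H
  atom 19: F (halogen, monovalent) → 0 H
  atom 20: F (halogen, monovalent) → 0 H
  atom 21: F (halogen, monovalent) → 0 H
Totals → C:12, H:11, Br:1, F:4, O:4.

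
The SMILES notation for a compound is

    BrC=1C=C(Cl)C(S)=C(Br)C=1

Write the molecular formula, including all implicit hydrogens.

C6H3Br2ClS

Walk through each heavy atom and fill implicit hydrogens from standard valence (C 4, N 3, O 2, S 2, halogen 1):
  atom 1: Br (halogen, monovalent) → 0 H
  atom 2: C, bond orders sum to 4 (valence 4) → 0 H
  atom 3: C, bond orders sum to 3 (valence 4) → 1 H
  atom 4: C, bond orders sum to 4 (valence 4) → 0 H
  atom 5: Cl (halogen, monovalent) → 0 H
  atom 6: C, bond orders sum to 4 (valence 4) → 0 H
  atom 7: S, bond orders sum to 1 (valence 2) → 1 H
  atom 8: C, bond orders sum to 4 (valence 4) → 0 H
  atom 9: Br (halogen, monovalent) → 0 H
  atom 10: C, bond orders sum to 3 (valence 4) → 1 H
Totals → C:6, H:3, Br:2, Cl:1, S:1.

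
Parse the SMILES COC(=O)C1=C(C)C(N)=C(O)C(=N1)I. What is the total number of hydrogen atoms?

Walk through each heavy atom and fill implicit hydrogens from standard valence (C 4, N 3, O 2, S 2, halogen 1):
  atom 1: C, bond orders sum to 1 (valence 4) → 3 H
  atom 2: O, bond orders sum to 2 (valence 2) → 0 H
  atom 3: C, bond orders sum to 4 (valence 4) → 0 H
  atom 4: O, bond orders sum to 2 (valence 2) → 0 H
  atom 5: C, bond orders sum to 4 (valence 4) → 0 H
  atom 6: C, bond orders sum to 4 (valence 4) → 0 H
  atom 7: C, bond orders sum to 1 (valence 4) → 3 H
  atom 8: C, bond orders sum to 4 (valence 4) → 0 H
  atom 9: N, bond orders sum to 1 (valence 3) → 2 H
  atom 10: C, bond orders sum to 4 (valence 4) → 0 H
  atom 11: O, bond orders sum to 1 (valence 2) → 1 H
  atom 12: C, bond orders sum to 4 (valence 4) → 0 H
  atom 13: N, bond orders sum to 3 (valence 3) → 0 H
  atom 14: I (halogen, monovalent) → 0 H
Total hydrogens: 9.

9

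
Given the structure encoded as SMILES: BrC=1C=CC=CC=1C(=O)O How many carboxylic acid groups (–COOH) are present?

The carboxylic acid motif appears at heavy-atom position 8 in the SMILES.
Carboxylic acid count: 1.

1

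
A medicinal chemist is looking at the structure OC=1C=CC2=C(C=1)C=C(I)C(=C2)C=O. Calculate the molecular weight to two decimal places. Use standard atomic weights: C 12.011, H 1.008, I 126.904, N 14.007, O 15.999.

298.08 g/mol

First, the molecular formula is C11H7IO2 (counting implicit H from valence).
  C: 11 × 12.011 = 132.121
  H: 7 × 1.008 = 7.056
  I: 1 × 126.904 = 126.904
  O: 2 × 15.999 = 31.998
Sum: 11×12.011 + 7×1.008 + 1×126.904 + 2×15.999 = 298.079 → 298.08 g/mol.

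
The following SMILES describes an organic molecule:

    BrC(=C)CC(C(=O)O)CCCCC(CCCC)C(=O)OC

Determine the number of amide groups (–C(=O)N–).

0

Scan the SMILES for the amide motif — none present.
Groups that are present: 1 alkene, 1 carboxylic acid, 1 ester.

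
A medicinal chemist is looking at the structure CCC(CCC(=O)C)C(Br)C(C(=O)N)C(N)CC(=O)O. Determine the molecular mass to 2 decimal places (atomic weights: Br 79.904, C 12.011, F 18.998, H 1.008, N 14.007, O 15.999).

351.24 g/mol

First, the molecular formula is C13H23BrN2O4 (counting implicit H from valence).
  Br: 1 × 79.904 = 79.904
  C: 13 × 12.011 = 156.143
  H: 23 × 1.008 = 23.184
  N: 2 × 14.007 = 28.014
  O: 4 × 15.999 = 63.996
Sum: 1×79.904 + 13×12.011 + 23×1.008 + 2×14.007 + 4×15.999 = 351.241 → 351.24 g/mol.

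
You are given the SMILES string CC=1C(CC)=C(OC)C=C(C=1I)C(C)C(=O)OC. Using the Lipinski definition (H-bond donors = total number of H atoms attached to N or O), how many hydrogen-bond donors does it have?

Donors: find every N or O and count the H atoms it carries.
  atom 7 (O): bond orders sum to 2 → 0 H
  atom 16 (O): bond orders sum to 2 → 0 H
  atom 17 (O): bond orders sum to 2 → 0 H
Lipinski HBD = 0.

0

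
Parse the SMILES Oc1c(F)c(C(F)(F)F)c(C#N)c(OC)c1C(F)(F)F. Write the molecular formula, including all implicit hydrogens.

C10H4F7NO2

Walk through each heavy atom and fill implicit hydrogens from standard valence (C 4, N 3, O 2, S 2, halogen 1); for lowercase aromatic atoms, an aromatic c carries 1 H when it has two neighbours and 0 H with three, and aromatic n carries 0 H:
  atom 1: O, bond orders sum to 1 (valence 2) → 1 H
  atom 2: aromatic c, 3 neighbours → 0 H
  atom 3: aromatic c, 3 neighbours → 0 H
  atom 4: F (halogen, monovalent) → 0 H
  atom 5: aromatic c, 3 neighbours → 0 H
  atom 6: C, bond orders sum to 4 (valence 4) → 0 H
  atom 7: F (halogen, monovalent) → 0 H
  atom 8: F (halogen, monovalent) → 0 H
  atom 9: F (halogen, monovalent) → 0 H
  atom 10: aromatic c, 3 neighbours → 0 H
  atom 11: C, bond orders sum to 4 (valence 4) → 0 H
  atom 12: N, bond orders sum to 3 (valence 3) → 0 H
  atom 13: aromatic c, 3 neighbours → 0 H
  atom 14: O, bond orders sum to 2 (valence 2) → 0 H
  atom 15: C, bond orders sum to 1 (valence 4) → 3 H
  atom 16: aromatic c, 3 neighbours → 0 H
  atom 17: C, bond orders sum to 4 (valence 4) → 0 H
  atom 18: F (halogen, monovalent) → 0 H
  atom 19: F (halogen, monovalent) → 0 H
  atom 20: F (halogen, monovalent) → 0 H
Totals → C:10, H:4, F:7, N:1, O:2.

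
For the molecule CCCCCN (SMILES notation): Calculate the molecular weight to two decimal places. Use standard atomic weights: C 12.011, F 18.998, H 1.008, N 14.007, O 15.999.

87.17 g/mol

First, the molecular formula is C5H13N (counting implicit H from valence).
  C: 5 × 12.011 = 60.055
  H: 13 × 1.008 = 13.104
  N: 1 × 14.007 = 14.007
Sum: 5×12.011 + 13×1.008 + 1×14.007 = 87.166 → 87.17 g/mol.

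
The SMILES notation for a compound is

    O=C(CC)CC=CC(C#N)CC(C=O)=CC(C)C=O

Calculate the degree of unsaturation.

Degree of unsaturation = (number of rings) + (number of π bonds).
Ring closures in the SMILES: 0.
π bonds: 5 double bonds (each 1 DoU), 1 triple bond (each 2 DoU) → 7 DoU from unsaturation.
Total DoU = 0 + 7 = 7.

7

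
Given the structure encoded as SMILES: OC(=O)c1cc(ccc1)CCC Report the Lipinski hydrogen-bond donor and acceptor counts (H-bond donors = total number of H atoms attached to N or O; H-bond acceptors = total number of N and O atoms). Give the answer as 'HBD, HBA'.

1, 2

Donors: find every N or O and count the H atoms it carries.
  atom 1 (O): bond orders sum to 1 → 1 H
  atom 3 (O): bond orders sum to 2 → 0 H
Lipinski HBD = 1.
Acceptors: N atoms = 0, O atoms = 2 → HBA = 2.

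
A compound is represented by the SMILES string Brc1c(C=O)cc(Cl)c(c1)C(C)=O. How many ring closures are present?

In SMILES, each pair of matching ring-closure digits denotes one ring-closing bond; the number of such bonds equals the number of independent rings.
Ring-closure bonds here: 1.

1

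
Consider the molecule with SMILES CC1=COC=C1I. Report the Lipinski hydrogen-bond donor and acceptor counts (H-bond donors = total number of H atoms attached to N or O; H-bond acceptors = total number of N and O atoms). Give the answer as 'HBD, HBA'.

Donors: find every N or O and count the H atoms it carries.
  atom 4 (O): bond orders sum to 2 → 0 H
Lipinski HBD = 0.
Acceptors: N atoms = 0, O atoms = 1 → HBA = 1.

0, 1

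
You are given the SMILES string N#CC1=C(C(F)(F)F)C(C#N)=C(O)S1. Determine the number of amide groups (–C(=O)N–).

0

Scan the SMILES for the amide motif — none present.
Groups that are present: 1 hydroxyl, 2 nitrile.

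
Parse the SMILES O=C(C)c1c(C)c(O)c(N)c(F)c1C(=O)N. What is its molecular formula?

C10H11FN2O3

Walk through each heavy atom and fill implicit hydrogens from standard valence (C 4, N 3, O 2, S 2, halogen 1); for lowercase aromatic atoms, an aromatic c carries 1 H when it has two neighbours and 0 H with three, and aromatic n carries 0 H:
  atom 1: O, bond orders sum to 2 (valence 2) → 0 H
  atom 2: C, bond orders sum to 4 (valence 4) → 0 H
  atom 3: C, bond orders sum to 1 (valence 4) → 3 H
  atom 4: aromatic c, 3 neighbours → 0 H
  atom 5: aromatic c, 3 neighbours → 0 H
  atom 6: C, bond orders sum to 1 (valence 4) → 3 H
  atom 7: aromatic c, 3 neighbours → 0 H
  atom 8: O, bond orders sum to 1 (valence 2) → 1 H
  atom 9: aromatic c, 3 neighbours → 0 H
  atom 10: N, bond orders sum to 1 (valence 3) → 2 H
  atom 11: aromatic c, 3 neighbours → 0 H
  atom 12: F (halogen, monovalent) → 0 H
  atom 13: aromatic c, 3 neighbours → 0 H
  atom 14: C, bond orders sum to 4 (valence 4) → 0 H
  atom 15: O, bond orders sum to 2 (valence 2) → 0 H
  atom 16: N, bond orders sum to 1 (valence 3) → 2 H
Totals → C:10, H:11, F:1, N:2, O:3.
In Hill order: C10H11FN2O3.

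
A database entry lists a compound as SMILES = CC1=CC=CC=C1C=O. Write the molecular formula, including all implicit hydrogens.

Walk through each heavy atom and fill implicit hydrogens from standard valence (C 4, N 3, O 2, S 2, halogen 1):
  atom 1: C, bond orders sum to 1 (valence 4) → 3 H
  atom 2: C, bond orders sum to 4 (valence 4) → 0 H
  atom 3: C, bond orders sum to 3 (valence 4) → 1 H
  atom 4: C, bond orders sum to 3 (valence 4) → 1 H
  atom 5: C, bond orders sum to 3 (valence 4) → 1 H
  atom 6: C, bond orders sum to 3 (valence 4) → 1 H
  atom 7: C, bond orders sum to 4 (valence 4) → 0 H
  atom 8: C, bond orders sum to 3 (valence 4) → 1 H
  atom 9: O, bond orders sum to 2 (valence 2) → 0 H
Totals → C:8, H:8, O:1.

C8H8O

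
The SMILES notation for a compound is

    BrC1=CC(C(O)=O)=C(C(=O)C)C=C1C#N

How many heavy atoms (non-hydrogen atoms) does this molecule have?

Every atom symbol written in the SMILES (organic subset) is one heavy atom; implicit H are not written.
Heavy atoms by element → Br:1, C:10, N:1, O:3.
Total: 15.

15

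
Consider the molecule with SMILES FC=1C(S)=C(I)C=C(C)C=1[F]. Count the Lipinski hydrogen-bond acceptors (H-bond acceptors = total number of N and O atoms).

0

N atoms: 0; O atoms: 0.
Lipinski HBA = 0 + 0 = 0.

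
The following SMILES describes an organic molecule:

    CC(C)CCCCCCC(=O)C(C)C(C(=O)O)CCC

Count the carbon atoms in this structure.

Count every carbon token in the SMILES (each C, including those in ring-closure positions and inside branches).
Carbon count: 17.

17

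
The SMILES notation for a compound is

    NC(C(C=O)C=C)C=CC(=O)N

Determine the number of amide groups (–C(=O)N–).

The amide motif appears at heavy-atom position 10 in the SMILES.
Other groups present: 1 aldehyde, 2 alkene, 1 primary amine.
Amide count: 1.

1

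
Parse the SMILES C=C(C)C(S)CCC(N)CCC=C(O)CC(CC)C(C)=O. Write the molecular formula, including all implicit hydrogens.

C17H31NO2S

Walk through each heavy atom and fill implicit hydrogens from standard valence (C 4, N 3, O 2, S 2, halogen 1):
  atom 1: C, bond orders sum to 2 (valence 4) → 2 H
  atom 2: C, bond orders sum to 4 (valence 4) → 0 H
  atom 3: C, bond orders sum to 1 (valence 4) → 3 H
  atom 4: C, bond orders sum to 3 (valence 4) → 1 H
  atom 5: S, bond orders sum to 1 (valence 2) → 1 H
  atom 6: C, bond orders sum to 2 (valence 4) → 2 H
  atom 7: C, bond orders sum to 2 (valence 4) → 2 H
  atom 8: C, bond orders sum to 3 (valence 4) → 1 H
  atom 9: N, bond orders sum to 1 (valence 3) → 2 H
  atom 10: C, bond orders sum to 2 (valence 4) → 2 H
  atom 11: C, bond orders sum to 2 (valence 4) → 2 H
  atom 12: C, bond orders sum to 3 (valence 4) → 1 H
  atom 13: C, bond orders sum to 4 (valence 4) → 0 H
  atom 14: O, bond orders sum to 1 (valence 2) → 1 H
  atom 15: C, bond orders sum to 2 (valence 4) → 2 H
  atom 16: C, bond orders sum to 3 (valence 4) → 1 H
  atom 17: C, bond orders sum to 2 (valence 4) → 2 H
  atom 18: C, bond orders sum to 1 (valence 4) → 3 H
  atom 19: C, bond orders sum to 4 (valence 4) → 0 H
  atom 20: C, bond orders sum to 1 (valence 4) → 3 H
  atom 21: O, bond orders sum to 2 (valence 2) → 0 H
Totals → C:17, H:31, N:1, O:2, S:1.
In Hill order: C17H31NO2S.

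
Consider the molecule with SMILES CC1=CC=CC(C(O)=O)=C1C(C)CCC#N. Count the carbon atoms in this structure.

13

Count every carbon token in the SMILES (each C, including those in ring-closure positions and inside branches).
Carbon count: 13.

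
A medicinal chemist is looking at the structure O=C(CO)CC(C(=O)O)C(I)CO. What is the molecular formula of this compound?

Walk through each heavy atom and fill implicit hydrogens from standard valence (C 4, N 3, O 2, S 2, halogen 1):
  atom 1: O, bond orders sum to 2 (valence 2) → 0 H
  atom 2: C, bond orders sum to 4 (valence 4) → 0 H
  atom 3: C, bond orders sum to 2 (valence 4) → 2 H
  atom 4: O, bond orders sum to 1 (valence 2) → 1 H
  atom 5: C, bond orders sum to 2 (valence 4) → 2 H
  atom 6: C, bond orders sum to 3 (valence 4) → 1 H
  atom 7: C, bond orders sum to 4 (valence 4) → 0 H
  atom 8: O, bond orders sum to 2 (valence 2) → 0 H
  atom 9: O, bond orders sum to 1 (valence 2) → 1 H
  atom 10: C, bond orders sum to 3 (valence 4) → 1 H
  atom 11: I (halogen, monovalent) → 0 H
  atom 12: C, bond orders sum to 2 (valence 4) → 2 H
  atom 13: O, bond orders sum to 1 (valence 2) → 1 H
Totals → C:7, H:11, I:1, O:5.
In Hill order: C7H11IO5.

C7H11IO5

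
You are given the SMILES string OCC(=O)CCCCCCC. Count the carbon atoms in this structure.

Count every carbon token in the SMILES (each C, including those in ring-closure positions and inside branches).
Carbon count: 9.

9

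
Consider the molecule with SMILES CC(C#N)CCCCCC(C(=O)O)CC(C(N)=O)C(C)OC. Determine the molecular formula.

C16H28N2O4

Walk through each heavy atom and fill implicit hydrogens from standard valence (C 4, N 3, O 2, S 2, halogen 1):
  atom 1: C, bond orders sum to 1 (valence 4) → 3 H
  atom 2: C, bond orders sum to 3 (valence 4) → 1 H
  atom 3: C, bond orders sum to 4 (valence 4) → 0 H
  atom 4: N, bond orders sum to 3 (valence 3) → 0 H
  atom 5: C, bond orders sum to 2 (valence 4) → 2 H
  atom 6: C, bond orders sum to 2 (valence 4) → 2 H
  atom 7: C, bond orders sum to 2 (valence 4) → 2 H
  atom 8: C, bond orders sum to 2 (valence 4) → 2 H
  atom 9: C, bond orders sum to 2 (valence 4) → 2 H
  atom 10: C, bond orders sum to 3 (valence 4) → 1 H
  atom 11: C, bond orders sum to 4 (valence 4) → 0 H
  atom 12: O, bond orders sum to 2 (valence 2) → 0 H
  atom 13: O, bond orders sum to 1 (valence 2) → 1 H
  atom 14: C, bond orders sum to 2 (valence 4) → 2 H
  atom 15: C, bond orders sum to 3 (valence 4) → 1 H
  atom 16: C, bond orders sum to 4 (valence 4) → 0 H
  atom 17: N, bond orders sum to 1 (valence 3) → 2 H
  atom 18: O, bond orders sum to 2 (valence 2) → 0 H
  atom 19: C, bond orders sum to 3 (valence 4) → 1 H
  atom 20: C, bond orders sum to 1 (valence 4) → 3 H
  atom 21: O, bond orders sum to 2 (valence 2) → 0 H
  atom 22: C, bond orders sum to 1 (valence 4) → 3 H
Totals → C:16, H:28, N:2, O:4.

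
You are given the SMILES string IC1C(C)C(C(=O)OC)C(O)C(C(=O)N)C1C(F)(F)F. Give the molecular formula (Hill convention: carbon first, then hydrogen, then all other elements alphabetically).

Walk through each heavy atom and fill implicit hydrogens from standard valence (C 4, N 3, O 2, S 2, halogen 1):
  atom 1: I (halogen, monovalent) → 0 H
  atom 2: C, bond orders sum to 3 (valence 4) → 1 H
  atom 3: C, bond orders sum to 3 (valence 4) → 1 H
  atom 4: C, bond orders sum to 1 (valence 4) → 3 H
  atom 5: C, bond orders sum to 3 (valence 4) → 1 H
  atom 6: C, bond orders sum to 4 (valence 4) → 0 H
  atom 7: O, bond orders sum to 2 (valence 2) → 0 H
  atom 8: O, bond orders sum to 2 (valence 2) → 0 H
  atom 9: C, bond orders sum to 1 (valence 4) → 3 H
  atom 10: C, bond orders sum to 3 (valence 4) → 1 H
  atom 11: O, bond orders sum to 1 (valence 2) → 1 H
  atom 12: C, bond orders sum to 3 (valence 4) → 1 H
  atom 13: C, bond orders sum to 4 (valence 4) → 0 H
  atom 14: O, bond orders sum to 2 (valence 2) → 0 H
  atom 15: N, bond orders sum to 1 (valence 3) → 2 H
  atom 16: C, bond orders sum to 3 (valence 4) → 1 H
  atom 17: C, bond orders sum to 4 (valence 4) → 0 H
  atom 18: F (halogen, monovalent) → 0 H
  atom 19: F (halogen, monovalent) → 0 H
  atom 20: F (halogen, monovalent) → 0 H
Totals → C:11, H:15, F:3, I:1, N:1, O:4.
In Hill order: C11H15F3INO4.

C11H15F3INO4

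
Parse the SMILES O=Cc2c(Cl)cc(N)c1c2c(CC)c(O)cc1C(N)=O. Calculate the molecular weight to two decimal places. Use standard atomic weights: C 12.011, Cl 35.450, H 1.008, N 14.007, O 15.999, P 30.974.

292.72 g/mol

First, the molecular formula is C14H13ClN2O3 (counting implicit H from valence).
  C: 14 × 12.011 = 168.154
  Cl: 1 × 35.450 = 35.450
  H: 13 × 1.008 = 13.104
  N: 2 × 14.007 = 28.014
  O: 3 × 15.999 = 47.997
Sum: 14×12.011 + 1×35.450 + 13×1.008 + 2×14.007 + 3×15.999 = 292.719 → 292.72 g/mol.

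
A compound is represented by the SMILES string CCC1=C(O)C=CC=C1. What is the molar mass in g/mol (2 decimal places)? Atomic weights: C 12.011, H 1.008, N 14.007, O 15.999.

First, the molecular formula is C8H10O (counting implicit H from valence).
  C: 8 × 12.011 = 96.088
  H: 10 × 1.008 = 10.080
  O: 1 × 15.999 = 15.999
Sum: 8×12.011 + 10×1.008 + 1×15.999 = 122.167 → 122.17 g/mol.

122.17 g/mol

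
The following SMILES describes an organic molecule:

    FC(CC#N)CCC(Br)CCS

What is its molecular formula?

Walk through each heavy atom and fill implicit hydrogens from standard valence (C 4, N 3, O 2, S 2, halogen 1):
  atom 1: F (halogen, monovalent) → 0 H
  atom 2: C, bond orders sum to 3 (valence 4) → 1 H
  atom 3: C, bond orders sum to 2 (valence 4) → 2 H
  atom 4: C, bond orders sum to 4 (valence 4) → 0 H
  atom 5: N, bond orders sum to 3 (valence 3) → 0 H
  atom 6: C, bond orders sum to 2 (valence 4) → 2 H
  atom 7: C, bond orders sum to 2 (valence 4) → 2 H
  atom 8: C, bond orders sum to 3 (valence 4) → 1 H
  atom 9: Br (halogen, monovalent) → 0 H
  atom 10: C, bond orders sum to 2 (valence 4) → 2 H
  atom 11: C, bond orders sum to 2 (valence 4) → 2 H
  atom 12: S, bond orders sum to 1 (valence 2) → 1 H
Totals → C:8, H:13, Br:1, F:1, N:1, S:1.

C8H13BrFNS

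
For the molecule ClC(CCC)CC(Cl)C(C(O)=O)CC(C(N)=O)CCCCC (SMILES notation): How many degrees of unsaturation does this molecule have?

2

Molecular formula: C16H29Cl2NO3.
DoU = (2C + 2 + N − H − X) / 2, where X is the halogen count and O/S are ignored.
    = (2·16 + 2 + 1 − 29 − 2) / 2 = 4 / 2 = 2.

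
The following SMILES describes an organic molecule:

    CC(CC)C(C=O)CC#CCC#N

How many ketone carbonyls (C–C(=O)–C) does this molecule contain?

Scan the SMILES for the ketone motif — none present.
Groups that are present: 1 aldehyde, 1 alkyne, 1 nitrile.

0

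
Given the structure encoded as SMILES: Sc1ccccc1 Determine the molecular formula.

Walk through each heavy atom and fill implicit hydrogens from standard valence (C 4, N 3, O 2, S 2, halogen 1); for lowercase aromatic atoms, an aromatic c carries 1 H when it has two neighbours and 0 H with three, and aromatic n carries 0 H:
  atom 1: S, bond orders sum to 1 (valence 2) → 1 H
  atom 2: aromatic c, 3 neighbours → 0 H
  atom 3: aromatic c, 2 neighbours → 1 H
  atom 4: aromatic c, 2 neighbours → 1 H
  atom 5: aromatic c, 2 neighbours → 1 H
  atom 6: aromatic c, 2 neighbours → 1 H
  atom 7: aromatic c, 2 neighbours → 1 H
Totals → C:6, H:6, S:1.
In Hill order: C6H6S.

C6H6S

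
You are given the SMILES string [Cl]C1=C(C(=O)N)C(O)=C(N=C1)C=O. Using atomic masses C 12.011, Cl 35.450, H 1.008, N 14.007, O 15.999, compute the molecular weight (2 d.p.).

200.58 g/mol

First, the molecular formula is C7H5ClN2O3 (counting implicit H from valence).
  C: 7 × 12.011 = 84.077
  Cl: 1 × 35.450 = 35.450
  H: 5 × 1.008 = 5.040
  N: 2 × 14.007 = 28.014
  O: 3 × 15.999 = 47.997
Sum: 7×12.011 + 1×35.450 + 5×1.008 + 2×14.007 + 3×15.999 = 200.578 → 200.58 g/mol.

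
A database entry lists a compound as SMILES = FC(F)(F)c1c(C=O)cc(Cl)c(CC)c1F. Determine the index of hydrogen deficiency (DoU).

5

Molecular formula: C10H7ClF4O.
DoU = (2C + 2 + N − H − X) / 2, where X is the halogen count and O/S are ignored.
    = (2·10 + 2 + 0 − 7 − 5) / 2 = 10 / 2 = 5.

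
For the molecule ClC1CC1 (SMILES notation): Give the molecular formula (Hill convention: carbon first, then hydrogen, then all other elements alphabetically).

Walk through each heavy atom and fill implicit hydrogens from standard valence (C 4, N 3, O 2, S 2, halogen 1):
  atom 1: Cl (halogen, monovalent) → 0 H
  atom 2: C, bond orders sum to 3 (valence 4) → 1 H
  atom 3: C, bond orders sum to 2 (valence 4) → 2 H
  atom 4: C, bond orders sum to 2 (valence 4) → 2 H
Totals → C:3, H:5, Cl:1.

C3H5Cl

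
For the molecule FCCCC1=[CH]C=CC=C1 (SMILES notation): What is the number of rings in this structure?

In SMILES, each pair of matching ring-closure digits denotes one ring-closing bond; the number of such bonds equals the number of independent rings.
Ring-closure bonds here: 1.

1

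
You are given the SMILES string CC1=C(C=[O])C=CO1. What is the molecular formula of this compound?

Walk through each heavy atom and fill implicit hydrogens from standard valence (C 4, N 3, O 2, S 2, halogen 1):
  atom 1: C, bond orders sum to 1 (valence 4) → 3 H
  atom 2: C, bond orders sum to 4 (valence 4) → 0 H
  atom 3: C, bond orders sum to 4 (valence 4) → 0 H
  atom 4: C, bond orders sum to 3 (valence 4) → 1 H
  atom 5: O with explicit H count 0
  atom 6: C, bond orders sum to 3 (valence 4) → 1 H
  atom 7: C, bond orders sum to 3 (valence 4) → 1 H
  atom 8: O, bond orders sum to 2 (valence 2) → 0 H
Totals → C:6, H:6, O:2.
In Hill order: C6H6O2.

C6H6O2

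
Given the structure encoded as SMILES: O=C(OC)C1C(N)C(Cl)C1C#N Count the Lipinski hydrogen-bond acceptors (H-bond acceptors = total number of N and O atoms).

4

N atoms: 2; O atoms: 2.
Lipinski HBA = 2 + 2 = 4.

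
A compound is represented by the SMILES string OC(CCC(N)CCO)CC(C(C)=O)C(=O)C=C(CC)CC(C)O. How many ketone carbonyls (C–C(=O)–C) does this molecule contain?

2

The ketone motif appears at heavy-atom positions 12, 15 in the SMILES.
Other groups present: 1 alkene, 3 hydroxyl, 1 primary amine.
Ketone count: 2.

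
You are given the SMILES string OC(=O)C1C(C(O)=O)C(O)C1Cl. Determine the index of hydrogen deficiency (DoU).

3

Degree of unsaturation = (number of rings) + (number of π bonds).
Ring closures in the SMILES: 1.
π bonds: 2 double bonds (each 1 DoU) → 2 DoU from unsaturation.
Total DoU = 1 + 2 = 3.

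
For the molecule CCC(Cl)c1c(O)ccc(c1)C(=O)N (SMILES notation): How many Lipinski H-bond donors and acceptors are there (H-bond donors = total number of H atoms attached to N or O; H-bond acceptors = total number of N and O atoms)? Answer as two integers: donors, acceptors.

Donors: find every N or O and count the H atoms it carries.
  atom 7 (O): bond orders sum to 1 → 1 H
  atom 13 (O): bond orders sum to 2 → 0 H
  atom 14 (N): bond orders sum to 1 → 2 H
Lipinski HBD = 3.
Acceptors: N atoms = 1, O atoms = 2 → HBA = 3.

3, 3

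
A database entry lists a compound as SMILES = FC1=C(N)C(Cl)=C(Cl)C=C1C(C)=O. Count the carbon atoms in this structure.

8

Count every carbon token in the SMILES (each C, including those in ring-closure positions and inside branches).
Carbon count: 8.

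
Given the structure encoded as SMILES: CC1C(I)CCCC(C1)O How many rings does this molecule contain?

In SMILES, each pair of matching ring-closure digits denotes one ring-closing bond; the number of such bonds equals the number of independent rings.
Ring-closure bonds here: 1.

1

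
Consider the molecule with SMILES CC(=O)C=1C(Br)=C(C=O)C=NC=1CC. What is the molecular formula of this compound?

C10H10BrNO2

Walk through each heavy atom and fill implicit hydrogens from standard valence (C 4, N 3, O 2, S 2, halogen 1):
  atom 1: C, bond orders sum to 1 (valence 4) → 3 H
  atom 2: C, bond orders sum to 4 (valence 4) → 0 H
  atom 3: O, bond orders sum to 2 (valence 2) → 0 H
  atom 4: C, bond orders sum to 4 (valence 4) → 0 H
  atom 5: C, bond orders sum to 4 (valence 4) → 0 H
  atom 6: Br (halogen, monovalent) → 0 H
  atom 7: C, bond orders sum to 4 (valence 4) → 0 H
  atom 8: C, bond orders sum to 3 (valence 4) → 1 H
  atom 9: O, bond orders sum to 2 (valence 2) → 0 H
  atom 10: C, bond orders sum to 3 (valence 4) → 1 H
  atom 11: N, bond orders sum to 3 (valence 3) → 0 H
  atom 12: C, bond orders sum to 4 (valence 4) → 0 H
  atom 13: C, bond orders sum to 2 (valence 4) → 2 H
  atom 14: C, bond orders sum to 1 (valence 4) → 3 H
Totals → C:10, H:10, Br:1, N:1, O:2.
In Hill order: C10H10BrNO2.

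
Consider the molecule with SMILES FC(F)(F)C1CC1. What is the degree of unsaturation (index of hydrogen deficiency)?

Molecular formula: C4H5F3.
DoU = (2C + 2 + N − H − X) / 2, where X is the halogen count and O/S are ignored.
    = (2·4 + 2 + 0 − 5 − 3) / 2 = 2 / 2 = 1.

1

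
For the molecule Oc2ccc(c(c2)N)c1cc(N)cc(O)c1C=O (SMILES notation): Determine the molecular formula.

Walk through each heavy atom and fill implicit hydrogens from standard valence (C 4, N 3, O 2, S 2, halogen 1); for lowercase aromatic atoms, an aromatic c carries 1 H when it has two neighbours and 0 H with three, and aromatic n carries 0 H:
  atom 1: O, bond orders sum to 1 (valence 2) → 1 H
  atom 2: aromatic c, 3 neighbours → 0 H
  atom 3: aromatic c, 2 neighbours → 1 H
  atom 4: aromatic c, 2 neighbours → 1 H
  atom 5: aromatic c, 3 neighbours → 0 H
  atom 6: aromatic c, 3 neighbours → 0 H
  atom 7: aromatic c, 2 neighbours → 1 H
  atom 8: N, bond orders sum to 1 (valence 3) → 2 H
  atom 9: aromatic c, 3 neighbours → 0 H
  atom 10: aromatic c, 2 neighbours → 1 H
  atom 11: aromatic c, 3 neighbours → 0 H
  atom 12: N, bond orders sum to 1 (valence 3) → 2 H
  atom 13: aromatic c, 2 neighbours → 1 H
  atom 14: aromatic c, 3 neighbours → 0 H
  atom 15: O, bond orders sum to 1 (valence 2) → 1 H
  atom 16: aromatic c, 3 neighbours → 0 H
  atom 17: C, bond orders sum to 3 (valence 4) → 1 H
  atom 18: O, bond orders sum to 2 (valence 2) → 0 H
Totals → C:13, H:12, N:2, O:3.

C13H12N2O3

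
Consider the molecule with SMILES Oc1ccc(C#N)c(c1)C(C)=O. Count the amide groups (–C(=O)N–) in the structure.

Scan the SMILES for the amide motif — none present.
Groups that are present: 1 hydroxyl, 1 ketone, 1 nitrile.

0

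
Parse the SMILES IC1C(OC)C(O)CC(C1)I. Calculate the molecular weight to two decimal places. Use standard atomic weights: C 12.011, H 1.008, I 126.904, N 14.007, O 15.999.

381.98 g/mol

First, the molecular formula is C7H12I2O2 (counting implicit H from valence).
  C: 7 × 12.011 = 84.077
  H: 12 × 1.008 = 12.096
  I: 2 × 126.904 = 253.808
  O: 2 × 15.999 = 31.998
Sum: 7×12.011 + 12×1.008 + 2×126.904 + 2×15.999 = 381.979 → 381.98 g/mol.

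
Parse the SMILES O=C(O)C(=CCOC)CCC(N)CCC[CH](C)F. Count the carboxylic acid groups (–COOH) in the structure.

The carboxylic acid motif appears at heavy-atom position 2 in the SMILES.
Other groups present: 1 alkene, 1 ether, 1 primary amine.
Carboxylic acid count: 1.

1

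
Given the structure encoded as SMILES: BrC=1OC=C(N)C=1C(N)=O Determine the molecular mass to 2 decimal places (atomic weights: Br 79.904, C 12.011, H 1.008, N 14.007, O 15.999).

205.01 g/mol

First, the molecular formula is C5H5BrN2O2 (counting implicit H from valence).
  Br: 1 × 79.904 = 79.904
  C: 5 × 12.011 = 60.055
  H: 5 × 1.008 = 5.040
  N: 2 × 14.007 = 28.014
  O: 2 × 15.999 = 31.998
Sum: 1×79.904 + 5×12.011 + 5×1.008 + 2×14.007 + 2×15.999 = 205.011 → 205.01 g/mol.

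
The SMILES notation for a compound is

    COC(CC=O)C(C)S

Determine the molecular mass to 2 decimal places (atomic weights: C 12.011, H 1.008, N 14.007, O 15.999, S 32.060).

148.22 g/mol

First, the molecular formula is C6H12O2S (counting implicit H from valence).
  C: 6 × 12.011 = 72.066
  H: 12 × 1.008 = 12.096
  O: 2 × 15.999 = 31.998
  S: 1 × 32.060 = 32.060
Sum: 6×12.011 + 12×1.008 + 2×15.999 + 1×32.060 = 148.220 → 148.22 g/mol.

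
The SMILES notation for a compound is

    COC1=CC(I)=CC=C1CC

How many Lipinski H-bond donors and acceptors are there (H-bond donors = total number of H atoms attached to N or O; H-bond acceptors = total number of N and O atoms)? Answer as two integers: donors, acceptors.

Donors: find every N or O and count the H atoms it carries.
  atom 2 (O): bond orders sum to 2 → 0 H
Lipinski HBD = 0.
Acceptors: N atoms = 0, O atoms = 1 → HBA = 1.

0, 1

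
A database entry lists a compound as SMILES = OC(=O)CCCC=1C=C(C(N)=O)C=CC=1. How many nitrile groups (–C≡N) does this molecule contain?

0

Scan the SMILES for the nitrile motif — none present.
Groups that are present: 1 amide, 1 carboxylic acid.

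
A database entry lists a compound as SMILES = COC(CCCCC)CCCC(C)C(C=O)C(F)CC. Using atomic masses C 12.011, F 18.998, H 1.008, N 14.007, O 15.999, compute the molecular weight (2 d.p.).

288.45 g/mol

First, the molecular formula is C17H33FO2 (counting implicit H from valence).
  C: 17 × 12.011 = 204.187
  F: 1 × 18.998 = 18.998
  H: 33 × 1.008 = 33.264
  O: 2 × 15.999 = 31.998
Sum: 17×12.011 + 1×18.998 + 33×1.008 + 2×15.999 = 288.447 → 288.45 g/mol.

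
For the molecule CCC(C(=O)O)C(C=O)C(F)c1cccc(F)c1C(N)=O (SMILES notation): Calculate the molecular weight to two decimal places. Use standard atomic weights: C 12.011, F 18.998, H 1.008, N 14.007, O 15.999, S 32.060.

299.27 g/mol

First, the molecular formula is C14H15F2NO4 (counting implicit H from valence).
  C: 14 × 12.011 = 168.154
  F: 2 × 18.998 = 37.996
  H: 15 × 1.008 = 15.120
  N: 1 × 14.007 = 14.007
  O: 4 × 15.999 = 63.996
Sum: 14×12.011 + 2×18.998 + 15×1.008 + 1×14.007 + 4×15.999 = 299.273 → 299.27 g/mol.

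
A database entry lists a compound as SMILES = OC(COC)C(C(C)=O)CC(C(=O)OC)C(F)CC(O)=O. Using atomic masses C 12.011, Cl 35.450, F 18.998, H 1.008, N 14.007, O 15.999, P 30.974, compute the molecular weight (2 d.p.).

First, the molecular formula is C13H21FO7 (counting implicit H from valence).
  C: 13 × 12.011 = 156.143
  F: 1 × 18.998 = 18.998
  H: 21 × 1.008 = 21.168
  O: 7 × 15.999 = 111.993
Sum: 13×12.011 + 1×18.998 + 21×1.008 + 7×15.999 = 308.302 → 308.30 g/mol.

308.30 g/mol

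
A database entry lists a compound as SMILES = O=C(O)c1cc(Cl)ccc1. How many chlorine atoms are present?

Scan the SMILES for Cl atoms (remember two-letter symbols like Cl and Br are single atoms).
Chlorine count: 1.

1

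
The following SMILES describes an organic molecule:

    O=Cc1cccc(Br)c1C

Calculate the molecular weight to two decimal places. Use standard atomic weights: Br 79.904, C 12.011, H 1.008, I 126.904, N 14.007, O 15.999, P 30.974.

First, the molecular formula is C8H7BrO (counting implicit H from valence).
  Br: 1 × 79.904 = 79.904
  C: 8 × 12.011 = 96.088
  H: 7 × 1.008 = 7.056
  O: 1 × 15.999 = 15.999
Sum: 1×79.904 + 8×12.011 + 7×1.008 + 1×15.999 = 199.047 → 199.05 g/mol.

199.05 g/mol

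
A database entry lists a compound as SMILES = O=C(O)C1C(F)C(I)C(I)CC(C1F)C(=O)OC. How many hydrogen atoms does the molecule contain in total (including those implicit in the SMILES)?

Walk through each heavy atom and fill implicit hydrogens from standard valence (C 4, N 3, O 2, S 2, halogen 1):
  atom 1: O, bond orders sum to 2 (valence 2) → 0 H
  atom 2: C, bond orders sum to 4 (valence 4) → 0 H
  atom 3: O, bond orders sum to 1 (valence 2) → 1 H
  atom 4: C, bond orders sum to 3 (valence 4) → 1 H
  atom 5: C, bond orders sum to 3 (valence 4) → 1 H
  atom 6: F (halogen, monovalent) → 0 H
  atom 7: C, bond orders sum to 3 (valence 4) → 1 H
  atom 8: I (halogen, monovalent) → 0 H
  atom 9: C, bond orders sum to 3 (valence 4) → 1 H
  atom 10: I (halogen, monovalent) → 0 H
  atom 11: C, bond orders sum to 2 (valence 4) → 2 H
  atom 12: C, bond orders sum to 3 (valence 4) → 1 H
  atom 13: C, bond orders sum to 3 (valence 4) → 1 H
  atom 14: F (halogen, monovalent) → 0 H
  atom 15: C, bond orders sum to 4 (valence 4) → 0 H
  atom 16: O, bond orders sum to 2 (valence 2) → 0 H
  atom 17: O, bond orders sum to 2 (valence 2) → 0 H
  atom 18: C, bond orders sum to 1 (valence 4) → 3 H
Total hydrogens: 12.

12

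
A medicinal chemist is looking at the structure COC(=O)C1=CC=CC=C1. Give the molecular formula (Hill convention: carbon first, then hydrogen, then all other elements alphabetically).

Walk through each heavy atom and fill implicit hydrogens from standard valence (C 4, N 3, O 2, S 2, halogen 1):
  atom 1: C, bond orders sum to 1 (valence 4) → 3 H
  atom 2: O, bond orders sum to 2 (valence 2) → 0 H
  atom 3: C, bond orders sum to 4 (valence 4) → 0 H
  atom 4: O, bond orders sum to 2 (valence 2) → 0 H
  atom 5: C, bond orders sum to 4 (valence 4) → 0 H
  atom 6: C, bond orders sum to 3 (valence 4) → 1 H
  atom 7: C, bond orders sum to 3 (valence 4) → 1 H
  atom 8: C, bond orders sum to 3 (valence 4) → 1 H
  atom 9: C, bond orders sum to 3 (valence 4) → 1 H
  atom 10: C, bond orders sum to 3 (valence 4) → 1 H
Totals → C:8, H:8, O:2.
In Hill order: C8H8O2.

C8H8O2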